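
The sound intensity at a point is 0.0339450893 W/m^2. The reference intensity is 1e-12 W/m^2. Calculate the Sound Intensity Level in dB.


Given values:
  I = 0.0339450893 W/m^2
  I_ref = 1e-12 W/m^2
Formula: SIL = 10 * log10(I / I_ref)
Compute ratio: I / I_ref = 33945089300
Compute log10: log10(33945089300) = 10.530777
Multiply: SIL = 10 * 10.530777 = 105.31

105.31 dB


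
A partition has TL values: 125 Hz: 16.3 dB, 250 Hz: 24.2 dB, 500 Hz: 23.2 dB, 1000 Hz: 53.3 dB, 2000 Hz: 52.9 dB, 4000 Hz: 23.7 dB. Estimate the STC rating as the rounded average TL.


Given TL values at each frequency:
  125 Hz: 16.3 dB
  250 Hz: 24.2 dB
  500 Hz: 23.2 dB
  1000 Hz: 53.3 dB
  2000 Hz: 52.9 dB
  4000 Hz: 23.7 dB
Formula: STC ~ round(average of TL values)
Sum = 16.3 + 24.2 + 23.2 + 53.3 + 52.9 + 23.7 = 193.6
Average = 193.6 / 6 = 32.27
Rounded: 32

32


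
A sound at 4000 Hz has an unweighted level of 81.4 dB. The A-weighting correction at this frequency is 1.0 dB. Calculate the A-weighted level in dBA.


Given values:
  SPL = 81.4 dB
  A-weighting at 4000 Hz = 1.0 dB
Formula: L_A = SPL + A_weight
L_A = 81.4 + (1.0)
L_A = 82.4

82.4 dBA


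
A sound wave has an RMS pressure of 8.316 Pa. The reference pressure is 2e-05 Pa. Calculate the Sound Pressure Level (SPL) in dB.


Given values:
  p = 8.316 Pa
  p_ref = 2e-05 Pa
Formula: SPL = 20 * log10(p / p_ref)
Compute ratio: p / p_ref = 8.316 / 2e-05 = 415800
Compute log10: log10(415800) = 5.618884
Multiply: SPL = 20 * 5.618884 = 112.38

112.38 dB


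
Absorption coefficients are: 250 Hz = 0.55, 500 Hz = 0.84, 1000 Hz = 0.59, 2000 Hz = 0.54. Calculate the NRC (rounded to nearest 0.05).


Given values:
  a_250 = 0.55, a_500 = 0.84
  a_1000 = 0.59, a_2000 = 0.54
Formula: NRC = (a250 + a500 + a1000 + a2000) / 4
Sum = 0.55 + 0.84 + 0.59 + 0.54 = 2.52
NRC = 2.52 / 4 = 0.63
Rounded to nearest 0.05: 0.65

0.65


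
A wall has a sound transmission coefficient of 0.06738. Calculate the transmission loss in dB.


Given values:
  tau = 0.06738
Formula: TL = 10 * log10(1 / tau)
Compute 1 / tau = 1 / 0.06738 = 14.8412
Compute log10(14.8412) = 1.171469
TL = 10 * 1.171469 = 11.71

11.71 dB


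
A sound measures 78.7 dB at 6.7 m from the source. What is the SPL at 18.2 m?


Given values:
  SPL1 = 78.7 dB, r1 = 6.7 m, r2 = 18.2 m
Formula: SPL2 = SPL1 - 20 * log10(r2 / r1)
Compute ratio: r2 / r1 = 18.2 / 6.7 = 2.7164
Compute log10: log10(2.7164) = 0.433994
Compute drop: 20 * 0.433994 = 8.6799
SPL2 = 78.7 - 8.6799 = 70.02

70.02 dB


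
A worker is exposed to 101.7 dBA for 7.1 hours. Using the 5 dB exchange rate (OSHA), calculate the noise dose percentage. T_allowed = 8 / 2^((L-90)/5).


Given values:
  L = 101.7 dBA, T = 7.1 hours
Formula: T_allowed = 8 / 2^((L - 90) / 5)
Compute exponent: (101.7 - 90) / 5 = 2.34
Compute 2^(2.34) = 5.063026
T_allowed = 8 / 5.063026 = 1.580083 hours
Dose = (T / T_allowed) * 100
Dose = (7.1 / 1.580083) * 100 = 449.34

449.34 %


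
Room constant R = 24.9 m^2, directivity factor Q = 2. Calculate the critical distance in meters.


Given values:
  R = 24.9 m^2, Q = 2
Formula: d_c = 0.141 * sqrt(Q * R)
Compute Q * R = 2 * 24.9 = 49.8
Compute sqrt(49.8) = 7.0569
d_c = 0.141 * 7.0569 = 0.995

0.995 m


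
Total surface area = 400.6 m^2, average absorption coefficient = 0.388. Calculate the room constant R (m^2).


Given values:
  S = 400.6 m^2, alpha = 0.388
Formula: R = S * alpha / (1 - alpha)
Numerator: 400.6 * 0.388 = 155.4328
Denominator: 1 - 0.388 = 0.612
R = 155.4328 / 0.612 = 253.98

253.98 m^2


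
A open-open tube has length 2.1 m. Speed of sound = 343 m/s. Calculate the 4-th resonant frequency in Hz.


Given values:
  Tube type: open-open, L = 2.1 m, c = 343 m/s, n = 4
Formula: f_n = n * c / (2 * L)
Compute 2 * L = 2 * 2.1 = 4.2
f = 4 * 343 / 4.2
f = 326.67

326.67 Hz


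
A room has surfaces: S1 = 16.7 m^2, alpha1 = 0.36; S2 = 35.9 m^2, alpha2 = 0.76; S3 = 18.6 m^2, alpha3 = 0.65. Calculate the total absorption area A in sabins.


Given surfaces:
  Surface 1: 16.7 * 0.36 = 6.012
  Surface 2: 35.9 * 0.76 = 27.284
  Surface 3: 18.6 * 0.65 = 12.09
Formula: A = sum(Si * alpha_i)
A = 6.012 + 27.284 + 12.09
A = 45.39

45.39 sabins


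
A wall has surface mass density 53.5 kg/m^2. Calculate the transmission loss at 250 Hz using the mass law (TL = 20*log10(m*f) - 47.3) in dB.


Given values:
  m = 53.5 kg/m^2, f = 250 Hz
Formula: TL = 20 * log10(m * f) - 47.3
Compute m * f = 53.5 * 250 = 13375.0
Compute log10(13375.0) = 4.126294
Compute 20 * 4.126294 = 82.5259
TL = 82.5259 - 47.3 = 35.23

35.23 dB


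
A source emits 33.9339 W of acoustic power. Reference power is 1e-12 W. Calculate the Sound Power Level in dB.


Given values:
  W = 33.9339 W
  W_ref = 1e-12 W
Formula: SWL = 10 * log10(W / W_ref)
Compute ratio: W / W_ref = 33933900000000
Compute log10: log10(33933900000000) = 13.530634
Multiply: SWL = 10 * 13.530634 = 135.31

135.31 dB


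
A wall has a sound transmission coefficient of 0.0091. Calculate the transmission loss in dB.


Given values:
  tau = 0.0091
Formula: TL = 10 * log10(1 / tau)
Compute 1 / tau = 1 / 0.0091 = 109.8901
Compute log10(109.8901) = 2.040959
TL = 10 * 2.040959 = 20.41

20.41 dB


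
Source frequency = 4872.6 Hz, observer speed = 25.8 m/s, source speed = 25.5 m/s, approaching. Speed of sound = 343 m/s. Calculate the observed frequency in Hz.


Given values:
  f_s = 4872.6 Hz, v_o = 25.8 m/s, v_s = 25.5 m/s
  Direction: approaching
Formula: f_o = f_s * (c + v_o) / (c - v_s)
Numerator: c + v_o = 343 + 25.8 = 368.8
Denominator: c - v_s = 343 - 25.5 = 317.5
f_o = 4872.6 * 368.8 / 317.5 = 5659.89

5659.89 Hz


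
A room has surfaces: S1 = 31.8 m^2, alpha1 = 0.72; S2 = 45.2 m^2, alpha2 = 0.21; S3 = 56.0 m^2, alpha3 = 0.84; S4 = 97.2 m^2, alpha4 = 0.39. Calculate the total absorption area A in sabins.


Given surfaces:
  Surface 1: 31.8 * 0.72 = 22.896
  Surface 2: 45.2 * 0.21 = 9.492
  Surface 3: 56.0 * 0.84 = 47.04
  Surface 4: 97.2 * 0.39 = 37.908
Formula: A = sum(Si * alpha_i)
A = 22.896 + 9.492 + 47.04 + 37.908
A = 117.34

117.34 sabins


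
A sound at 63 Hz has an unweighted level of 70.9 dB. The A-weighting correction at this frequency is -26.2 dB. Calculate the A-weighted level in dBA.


Given values:
  SPL = 70.9 dB
  A-weighting at 63 Hz = -26.2 dB
Formula: L_A = SPL + A_weight
L_A = 70.9 + (-26.2)
L_A = 44.7

44.7 dBA


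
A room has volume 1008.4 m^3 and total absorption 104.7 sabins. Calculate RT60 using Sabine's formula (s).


Given values:
  V = 1008.4 m^3
  A = 104.7 sabins
Formula: RT60 = 0.161 * V / A
Numerator: 0.161 * 1008.4 = 162.3524
RT60 = 162.3524 / 104.7 = 1.551

1.551 s


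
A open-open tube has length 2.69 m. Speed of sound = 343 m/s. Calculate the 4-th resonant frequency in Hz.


Given values:
  Tube type: open-open, L = 2.69 m, c = 343 m/s, n = 4
Formula: f_n = n * c / (2 * L)
Compute 2 * L = 2 * 2.69 = 5.38
f = 4 * 343 / 5.38
f = 255.02

255.02 Hz


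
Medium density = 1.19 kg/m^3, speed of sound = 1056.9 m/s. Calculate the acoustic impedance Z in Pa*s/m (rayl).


Given values:
  rho = 1.19 kg/m^3
  c = 1056.9 m/s
Formula: Z = rho * c
Z = 1.19 * 1056.9
Z = 1257.71

1257.71 rayl


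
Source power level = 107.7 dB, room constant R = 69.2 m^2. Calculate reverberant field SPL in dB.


Given values:
  Lw = 107.7 dB, R = 69.2 m^2
Formula: SPL = Lw + 10 * log10(4 / R)
Compute 4 / R = 4 / 69.2 = 0.057803
Compute 10 * log10(0.057803) = -12.3805
SPL = 107.7 + (-12.3805) = 95.32

95.32 dB


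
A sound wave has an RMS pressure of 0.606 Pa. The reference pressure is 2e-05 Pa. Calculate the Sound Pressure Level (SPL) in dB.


Given values:
  p = 0.606 Pa
  p_ref = 2e-05 Pa
Formula: SPL = 20 * log10(p / p_ref)
Compute ratio: p / p_ref = 0.606 / 2e-05 = 30300
Compute log10: log10(30300) = 4.481443
Multiply: SPL = 20 * 4.481443 = 89.63

89.63 dB


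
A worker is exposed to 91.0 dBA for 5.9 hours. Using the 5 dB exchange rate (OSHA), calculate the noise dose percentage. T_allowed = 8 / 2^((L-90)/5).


Given values:
  L = 91.0 dBA, T = 5.9 hours
Formula: T_allowed = 8 / 2^((L - 90) / 5)
Compute exponent: (91.0 - 90) / 5 = 0.2
Compute 2^(0.2) = 1.148698
T_allowed = 8 / 1.148698 = 6.964407 hours
Dose = (T / T_allowed) * 100
Dose = (5.9 / 6.964407) * 100 = 84.72

84.72 %


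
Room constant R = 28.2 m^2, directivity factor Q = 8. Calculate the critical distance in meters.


Given values:
  R = 28.2 m^2, Q = 8
Formula: d_c = 0.141 * sqrt(Q * R)
Compute Q * R = 8 * 28.2 = 225.6
Compute sqrt(225.6) = 15.02
d_c = 0.141 * 15.02 = 2.118

2.118 m


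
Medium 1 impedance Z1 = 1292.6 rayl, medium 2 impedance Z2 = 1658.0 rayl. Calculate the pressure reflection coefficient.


Given values:
  Z1 = 1292.6 rayl, Z2 = 1658.0 rayl
Formula: R = (Z2 - Z1) / (Z2 + Z1)
Numerator: Z2 - Z1 = 1658.0 - 1292.6 = 365.4
Denominator: Z2 + Z1 = 1658.0 + 1292.6 = 2950.6
R = 365.4 / 2950.6 = 0.1238

0.1238


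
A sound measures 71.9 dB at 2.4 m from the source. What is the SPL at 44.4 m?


Given values:
  SPL1 = 71.9 dB, r1 = 2.4 m, r2 = 44.4 m
Formula: SPL2 = SPL1 - 20 * log10(r2 / r1)
Compute ratio: r2 / r1 = 44.4 / 2.4 = 18.5
Compute log10: log10(18.5) = 1.267172
Compute drop: 20 * 1.267172 = 25.3434
SPL2 = 71.9 - 25.3434 = 46.56

46.56 dB


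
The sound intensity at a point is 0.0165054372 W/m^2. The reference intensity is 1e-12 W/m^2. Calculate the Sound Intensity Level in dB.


Given values:
  I = 0.0165054372 W/m^2
  I_ref = 1e-12 W/m^2
Formula: SIL = 10 * log10(I / I_ref)
Compute ratio: I / I_ref = 16505437200
Compute log10: log10(16505437200) = 10.217627
Multiply: SIL = 10 * 10.217627 = 102.18

102.18 dB


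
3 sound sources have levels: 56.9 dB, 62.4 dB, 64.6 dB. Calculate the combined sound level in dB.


Formula: L_total = 10 * log10( sum(10^(Li/10)) )
  Source 1: 10^(56.9/10) = 489778.8194
  Source 2: 10^(62.4/10) = 1737800.8287
  Source 3: 10^(64.6/10) = 2884031.5031
Sum of linear values = 5111611.1512
L_total = 10 * log10(5111611.1512) = 67.09

67.09 dB


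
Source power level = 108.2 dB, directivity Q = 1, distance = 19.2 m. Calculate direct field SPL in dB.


Given values:
  Lw = 108.2 dB, Q = 1, r = 19.2 m
Formula: SPL = Lw + 10 * log10(Q / (4 * pi * r^2))
Compute 4 * pi * r^2 = 4 * pi * 19.2^2 = 4632.4669
Compute Q / denom = 1 / 4632.4669 = 0.00021587
Compute 10 * log10(0.00021587) = -36.6581
SPL = 108.2 + (-36.6581) = 71.54

71.54 dB


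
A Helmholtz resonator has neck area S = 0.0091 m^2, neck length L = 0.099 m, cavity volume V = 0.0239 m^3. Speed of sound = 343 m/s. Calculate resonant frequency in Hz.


Given values:
  S = 0.0091 m^2, L = 0.099 m, V = 0.0239 m^3, c = 343 m/s
Formula: f = (c / (2*pi)) * sqrt(S / (V * L))
Compute V * L = 0.0239 * 0.099 = 0.0023661
Compute S / (V * L) = 0.0091 / 0.0023661 = 3.846
Compute sqrt(3.846) = 1.961122
Compute c / (2*pi) = 343 / 6.283185 = 54.590148
f = 54.590148 * 1.961122 = 107.06

107.06 Hz


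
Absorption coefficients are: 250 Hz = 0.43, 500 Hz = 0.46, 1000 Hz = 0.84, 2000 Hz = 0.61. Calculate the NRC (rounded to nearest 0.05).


Given values:
  a_250 = 0.43, a_500 = 0.46
  a_1000 = 0.84, a_2000 = 0.61
Formula: NRC = (a250 + a500 + a1000 + a2000) / 4
Sum = 0.43 + 0.46 + 0.84 + 0.61 = 2.34
NRC = 2.34 / 4 = 0.585
Rounded to nearest 0.05: 0.6

0.6


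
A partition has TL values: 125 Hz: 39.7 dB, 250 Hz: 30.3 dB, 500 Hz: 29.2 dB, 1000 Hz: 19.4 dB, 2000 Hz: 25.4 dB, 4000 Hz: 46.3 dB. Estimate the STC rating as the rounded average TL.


Given TL values at each frequency:
  125 Hz: 39.7 dB
  250 Hz: 30.3 dB
  500 Hz: 29.2 dB
  1000 Hz: 19.4 dB
  2000 Hz: 25.4 dB
  4000 Hz: 46.3 dB
Formula: STC ~ round(average of TL values)
Sum = 39.7 + 30.3 + 29.2 + 19.4 + 25.4 + 46.3 = 190.3
Average = 190.3 / 6 = 31.72
Rounded: 32

32


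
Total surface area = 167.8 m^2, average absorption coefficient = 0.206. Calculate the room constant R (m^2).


Given values:
  S = 167.8 m^2, alpha = 0.206
Formula: R = S * alpha / (1 - alpha)
Numerator: 167.8 * 0.206 = 34.5668
Denominator: 1 - 0.206 = 0.794
R = 34.5668 / 0.794 = 43.54

43.54 m^2


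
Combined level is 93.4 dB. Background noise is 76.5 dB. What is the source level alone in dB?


Given values:
  L_total = 93.4 dB, L_bg = 76.5 dB
Formula: L_source = 10 * log10(10^(L_total/10) - 10^(L_bg/10))
Convert to linear:
  10^(93.4/10) = 2187761623.9496
  10^(76.5/10) = 44668359.2151
Difference: 2187761623.9496 - 44668359.2151 = 2143093264.7345
L_source = 10 * log10(2143093264.7345) = 93.31

93.31 dB


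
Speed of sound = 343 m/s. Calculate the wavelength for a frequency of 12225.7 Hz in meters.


Given values:
  c = 343 m/s, f = 12225.7 Hz
Formula: lambda = c / f
lambda = 343 / 12225.7
lambda = 0.0281

0.0281 m


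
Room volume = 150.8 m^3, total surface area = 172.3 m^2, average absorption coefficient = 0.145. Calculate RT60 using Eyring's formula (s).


Given values:
  V = 150.8 m^3, S = 172.3 m^2, alpha = 0.145
Formula: RT60 = 0.161 * V / (-S * ln(1 - alpha))
Compute ln(1 - 0.145) = ln(0.855) = -0.156654
Denominator: -172.3 * -0.156654 = 26.9915
Numerator: 0.161 * 150.8 = 24.2788
RT60 = 24.2788 / 26.9915 = 0.899

0.899 s


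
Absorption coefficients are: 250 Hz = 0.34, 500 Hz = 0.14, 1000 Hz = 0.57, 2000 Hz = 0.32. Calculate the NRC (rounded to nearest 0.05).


Given values:
  a_250 = 0.34, a_500 = 0.14
  a_1000 = 0.57, a_2000 = 0.32
Formula: NRC = (a250 + a500 + a1000 + a2000) / 4
Sum = 0.34 + 0.14 + 0.57 + 0.32 = 1.37
NRC = 1.37 / 4 = 0.3425
Rounded to nearest 0.05: 0.35

0.35


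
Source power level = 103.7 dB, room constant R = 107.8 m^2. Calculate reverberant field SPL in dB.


Given values:
  Lw = 103.7 dB, R = 107.8 m^2
Formula: SPL = Lw + 10 * log10(4 / R)
Compute 4 / R = 4 / 107.8 = 0.037106
Compute 10 * log10(0.037106) = -14.3056
SPL = 103.7 + (-14.3056) = 89.39

89.39 dB


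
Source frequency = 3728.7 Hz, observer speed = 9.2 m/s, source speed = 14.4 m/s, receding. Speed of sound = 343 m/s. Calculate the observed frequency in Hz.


Given values:
  f_s = 3728.7 Hz, v_o = 9.2 m/s, v_s = 14.4 m/s
  Direction: receding
Formula: f_o = f_s * (c - v_o) / (c + v_s)
Numerator: c - v_o = 343 - 9.2 = 333.8
Denominator: c + v_s = 343 + 14.4 = 357.4
f_o = 3728.7 * 333.8 / 357.4 = 3482.48

3482.48 Hz


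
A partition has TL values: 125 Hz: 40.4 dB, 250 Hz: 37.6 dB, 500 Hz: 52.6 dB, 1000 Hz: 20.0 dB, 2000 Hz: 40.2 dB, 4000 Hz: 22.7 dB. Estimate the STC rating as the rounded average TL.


Given TL values at each frequency:
  125 Hz: 40.4 dB
  250 Hz: 37.6 dB
  500 Hz: 52.6 dB
  1000 Hz: 20.0 dB
  2000 Hz: 40.2 dB
  4000 Hz: 22.7 dB
Formula: STC ~ round(average of TL values)
Sum = 40.4 + 37.6 + 52.6 + 20.0 + 40.2 + 22.7 = 213.5
Average = 213.5 / 6 = 35.58
Rounded: 36

36


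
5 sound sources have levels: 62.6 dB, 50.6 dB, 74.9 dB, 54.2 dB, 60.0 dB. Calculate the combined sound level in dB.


Formula: L_total = 10 * log10( sum(10^(Li/10)) )
  Source 1: 10^(62.6/10) = 1819700.8586
  Source 2: 10^(50.6/10) = 114815.3621
  Source 3: 10^(74.9/10) = 30902954.3251
  Source 4: 10^(54.2/10) = 263026.7992
  Source 5: 10^(60.0/10) = 1000000.0
Sum of linear values = 34100497.345
L_total = 10 * log10(34100497.345) = 75.33

75.33 dB


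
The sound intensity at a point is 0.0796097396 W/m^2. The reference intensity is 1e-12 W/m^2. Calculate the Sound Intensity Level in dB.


Given values:
  I = 0.0796097396 W/m^2
  I_ref = 1e-12 W/m^2
Formula: SIL = 10 * log10(I / I_ref)
Compute ratio: I / I_ref = 79609739600
Compute log10: log10(79609739600) = 10.900966
Multiply: SIL = 10 * 10.900966 = 109.01

109.01 dB


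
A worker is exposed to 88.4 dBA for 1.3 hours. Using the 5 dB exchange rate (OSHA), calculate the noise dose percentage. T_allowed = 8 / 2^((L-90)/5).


Given values:
  L = 88.4 dBA, T = 1.3 hours
Formula: T_allowed = 8 / 2^((L - 90) / 5)
Compute exponent: (88.4 - 90) / 5 = -0.32
Compute 2^(-0.32) = 0.80107
T_allowed = 8 / 0.80107 = 9.986643 hours
Dose = (T / T_allowed) * 100
Dose = (1.3 / 9.986643) * 100 = 13.02

13.02 %


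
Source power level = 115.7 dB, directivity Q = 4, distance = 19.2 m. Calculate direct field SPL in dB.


Given values:
  Lw = 115.7 dB, Q = 4, r = 19.2 m
Formula: SPL = Lw + 10 * log10(Q / (4 * pi * r^2))
Compute 4 * pi * r^2 = 4 * pi * 19.2^2 = 4632.4669
Compute Q / denom = 4 / 4632.4669 = 0.00086347
Compute 10 * log10(0.00086347) = -30.6375
SPL = 115.7 + (-30.6375) = 85.06

85.06 dB


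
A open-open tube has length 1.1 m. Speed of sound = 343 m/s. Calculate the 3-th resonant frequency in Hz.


Given values:
  Tube type: open-open, L = 1.1 m, c = 343 m/s, n = 3
Formula: f_n = n * c / (2 * L)
Compute 2 * L = 2 * 1.1 = 2.2
f = 3 * 343 / 2.2
f = 467.73

467.73 Hz


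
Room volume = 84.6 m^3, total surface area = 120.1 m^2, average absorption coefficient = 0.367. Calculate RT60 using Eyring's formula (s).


Given values:
  V = 84.6 m^3, S = 120.1 m^2, alpha = 0.367
Formula: RT60 = 0.161 * V / (-S * ln(1 - alpha))
Compute ln(1 - 0.367) = ln(0.633) = -0.457285
Denominator: -120.1 * -0.457285 = 54.9199
Numerator: 0.161 * 84.6 = 13.6206
RT60 = 13.6206 / 54.9199 = 0.248

0.248 s


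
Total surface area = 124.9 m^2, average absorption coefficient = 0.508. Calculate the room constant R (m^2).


Given values:
  S = 124.9 m^2, alpha = 0.508
Formula: R = S * alpha / (1 - alpha)
Numerator: 124.9 * 0.508 = 63.4492
Denominator: 1 - 0.508 = 0.492
R = 63.4492 / 0.492 = 128.96

128.96 m^2


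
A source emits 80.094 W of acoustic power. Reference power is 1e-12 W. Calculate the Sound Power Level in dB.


Given values:
  W = 80.094 W
  W_ref = 1e-12 W
Formula: SWL = 10 * log10(W / W_ref)
Compute ratio: W / W_ref = 80094000000000
Compute log10: log10(80094000000000) = 13.9036
Multiply: SWL = 10 * 13.9036 = 139.04

139.04 dB


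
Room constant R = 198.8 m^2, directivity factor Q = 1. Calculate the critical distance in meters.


Given values:
  R = 198.8 m^2, Q = 1
Formula: d_c = 0.141 * sqrt(Q * R)
Compute Q * R = 1 * 198.8 = 198.8
Compute sqrt(198.8) = 14.0996
d_c = 0.141 * 14.0996 = 1.988

1.988 m


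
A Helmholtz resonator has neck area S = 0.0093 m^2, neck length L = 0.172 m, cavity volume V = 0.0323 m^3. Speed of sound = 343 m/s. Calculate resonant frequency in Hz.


Given values:
  S = 0.0093 m^2, L = 0.172 m, V = 0.0323 m^3, c = 343 m/s
Formula: f = (c / (2*pi)) * sqrt(S / (V * L))
Compute V * L = 0.0323 * 0.172 = 0.0055556
Compute S / (V * L) = 0.0093 / 0.0055556 = 1.674
Compute sqrt(1.674) = 1.293832
Compute c / (2*pi) = 343 / 6.283185 = 54.590148
f = 54.590148 * 1.293832 = 70.63

70.63 Hz


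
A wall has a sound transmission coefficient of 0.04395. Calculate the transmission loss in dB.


Given values:
  tau = 0.04395
Formula: TL = 10 * log10(1 / tau)
Compute 1 / tau = 1 / 0.04395 = 22.7531
Compute log10(22.7531) = 1.357041
TL = 10 * 1.357041 = 13.57

13.57 dB


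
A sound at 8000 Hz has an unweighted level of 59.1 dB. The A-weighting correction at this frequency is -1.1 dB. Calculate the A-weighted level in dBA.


Given values:
  SPL = 59.1 dB
  A-weighting at 8000 Hz = -1.1 dB
Formula: L_A = SPL + A_weight
L_A = 59.1 + (-1.1)
L_A = 58.0

58.0 dBA


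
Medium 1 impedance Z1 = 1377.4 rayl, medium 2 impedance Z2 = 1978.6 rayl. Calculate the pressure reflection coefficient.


Given values:
  Z1 = 1377.4 rayl, Z2 = 1978.6 rayl
Formula: R = (Z2 - Z1) / (Z2 + Z1)
Numerator: Z2 - Z1 = 1978.6 - 1377.4 = 601.2
Denominator: Z2 + Z1 = 1978.6 + 1377.4 = 3356.0
R = 601.2 / 3356.0 = 0.1791

0.1791


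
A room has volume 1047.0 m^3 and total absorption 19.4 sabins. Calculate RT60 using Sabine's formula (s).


Given values:
  V = 1047.0 m^3
  A = 19.4 sabins
Formula: RT60 = 0.161 * V / A
Numerator: 0.161 * 1047.0 = 168.567
RT60 = 168.567 / 19.4 = 8.689

8.689 s


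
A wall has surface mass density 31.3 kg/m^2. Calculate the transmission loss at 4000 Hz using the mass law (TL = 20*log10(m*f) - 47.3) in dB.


Given values:
  m = 31.3 kg/m^2, f = 4000 Hz
Formula: TL = 20 * log10(m * f) - 47.3
Compute m * f = 31.3 * 4000 = 125200.0
Compute log10(125200.0) = 5.097604
Compute 20 * 5.097604 = 101.9521
TL = 101.9521 - 47.3 = 54.65

54.65 dB


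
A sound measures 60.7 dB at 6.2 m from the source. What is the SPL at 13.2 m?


Given values:
  SPL1 = 60.7 dB, r1 = 6.2 m, r2 = 13.2 m
Formula: SPL2 = SPL1 - 20 * log10(r2 / r1)
Compute ratio: r2 / r1 = 13.2 / 6.2 = 2.129
Compute log10: log10(2.129) = 0.328176
Compute drop: 20 * 0.328176 = 6.5635
SPL2 = 60.7 - 6.5635 = 54.14

54.14 dB


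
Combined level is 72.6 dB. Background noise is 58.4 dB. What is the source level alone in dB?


Given values:
  L_total = 72.6 dB, L_bg = 58.4 dB
Formula: L_source = 10 * log10(10^(L_total/10) - 10^(L_bg/10))
Convert to linear:
  10^(72.6/10) = 18197008.5861
  10^(58.4/10) = 691830.9709
Difference: 18197008.5861 - 691830.9709 = 17505177.6152
L_source = 10 * log10(17505177.6152) = 72.43

72.43 dB


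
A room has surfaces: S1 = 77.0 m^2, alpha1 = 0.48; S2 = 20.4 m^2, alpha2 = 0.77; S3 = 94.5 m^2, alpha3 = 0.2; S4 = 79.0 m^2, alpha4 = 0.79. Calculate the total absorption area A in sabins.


Given surfaces:
  Surface 1: 77.0 * 0.48 = 36.96
  Surface 2: 20.4 * 0.77 = 15.708
  Surface 3: 94.5 * 0.2 = 18.9
  Surface 4: 79.0 * 0.79 = 62.41
Formula: A = sum(Si * alpha_i)
A = 36.96 + 15.708 + 18.9 + 62.41
A = 133.98

133.98 sabins


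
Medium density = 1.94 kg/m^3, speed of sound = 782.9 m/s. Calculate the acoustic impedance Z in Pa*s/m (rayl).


Given values:
  rho = 1.94 kg/m^3
  c = 782.9 m/s
Formula: Z = rho * c
Z = 1.94 * 782.9
Z = 1518.83

1518.83 rayl


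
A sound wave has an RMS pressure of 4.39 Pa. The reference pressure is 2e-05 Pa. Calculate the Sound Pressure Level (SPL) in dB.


Given values:
  p = 4.39 Pa
  p_ref = 2e-05 Pa
Formula: SPL = 20 * log10(p / p_ref)
Compute ratio: p / p_ref = 4.39 / 2e-05 = 219500
Compute log10: log10(219500) = 5.341435
Multiply: SPL = 20 * 5.341435 = 106.83

106.83 dB


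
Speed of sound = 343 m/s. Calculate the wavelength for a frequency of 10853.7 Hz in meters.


Given values:
  c = 343 m/s, f = 10853.7 Hz
Formula: lambda = c / f
lambda = 343 / 10853.7
lambda = 0.0316

0.0316 m


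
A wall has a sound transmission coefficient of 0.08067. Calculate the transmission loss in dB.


Given values:
  tau = 0.08067
Formula: TL = 10 * log10(1 / tau)
Compute 1 / tau = 1 / 0.08067 = 12.3962
Compute log10(12.3962) = 1.093289
TL = 10 * 1.093289 = 10.93

10.93 dB


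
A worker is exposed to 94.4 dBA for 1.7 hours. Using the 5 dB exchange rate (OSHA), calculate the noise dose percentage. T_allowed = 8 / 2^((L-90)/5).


Given values:
  L = 94.4 dBA, T = 1.7 hours
Formula: T_allowed = 8 / 2^((L - 90) / 5)
Compute exponent: (94.4 - 90) / 5 = 0.88
Compute 2^(0.88) = 1.840375
T_allowed = 8 / 1.840375 = 4.34694 hours
Dose = (T / T_allowed) * 100
Dose = (1.7 / 4.34694) * 100 = 39.11

39.11 %


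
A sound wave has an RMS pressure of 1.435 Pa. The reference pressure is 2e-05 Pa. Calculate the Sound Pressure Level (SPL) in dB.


Given values:
  p = 1.435 Pa
  p_ref = 2e-05 Pa
Formula: SPL = 20 * log10(p / p_ref)
Compute ratio: p / p_ref = 1.435 / 2e-05 = 71750
Compute log10: log10(71750) = 4.855822
Multiply: SPL = 20 * 4.855822 = 97.12

97.12 dB


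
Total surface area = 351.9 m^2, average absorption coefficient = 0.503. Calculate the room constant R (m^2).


Given values:
  S = 351.9 m^2, alpha = 0.503
Formula: R = S * alpha / (1 - alpha)
Numerator: 351.9 * 0.503 = 177.0057
Denominator: 1 - 0.503 = 0.497
R = 177.0057 / 0.497 = 356.15

356.15 m^2


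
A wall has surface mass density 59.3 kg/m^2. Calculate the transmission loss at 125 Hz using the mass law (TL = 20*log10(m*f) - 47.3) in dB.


Given values:
  m = 59.3 kg/m^2, f = 125 Hz
Formula: TL = 20 * log10(m * f) - 47.3
Compute m * f = 59.3 * 125 = 7412.5
Compute log10(7412.5) = 3.869965
Compute 20 * 3.869965 = 77.3993
TL = 77.3993 - 47.3 = 30.1

30.1 dB


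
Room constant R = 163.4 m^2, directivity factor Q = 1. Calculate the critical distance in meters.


Given values:
  R = 163.4 m^2, Q = 1
Formula: d_c = 0.141 * sqrt(Q * R)
Compute Q * R = 1 * 163.4 = 163.4
Compute sqrt(163.4) = 12.7828
d_c = 0.141 * 12.7828 = 1.802

1.802 m


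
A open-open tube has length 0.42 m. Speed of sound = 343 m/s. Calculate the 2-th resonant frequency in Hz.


Given values:
  Tube type: open-open, L = 0.42 m, c = 343 m/s, n = 2
Formula: f_n = n * c / (2 * L)
Compute 2 * L = 2 * 0.42 = 0.84
f = 2 * 343 / 0.84
f = 816.67

816.67 Hz


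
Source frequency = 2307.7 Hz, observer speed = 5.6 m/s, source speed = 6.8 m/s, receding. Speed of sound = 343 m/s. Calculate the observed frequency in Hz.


Given values:
  f_s = 2307.7 Hz, v_o = 5.6 m/s, v_s = 6.8 m/s
  Direction: receding
Formula: f_o = f_s * (c - v_o) / (c + v_s)
Numerator: c - v_o = 343 - 5.6 = 337.4
Denominator: c + v_s = 343 + 6.8 = 349.8
f_o = 2307.7 * 337.4 / 349.8 = 2225.89

2225.89 Hz


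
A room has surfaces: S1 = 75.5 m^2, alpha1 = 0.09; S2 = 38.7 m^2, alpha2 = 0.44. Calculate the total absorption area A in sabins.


Given surfaces:
  Surface 1: 75.5 * 0.09 = 6.795
  Surface 2: 38.7 * 0.44 = 17.028
Formula: A = sum(Si * alpha_i)
A = 6.795 + 17.028
A = 23.82

23.82 sabins


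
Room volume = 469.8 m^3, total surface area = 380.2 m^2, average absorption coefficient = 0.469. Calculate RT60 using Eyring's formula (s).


Given values:
  V = 469.8 m^3, S = 380.2 m^2, alpha = 0.469
Formula: RT60 = 0.161 * V / (-S * ln(1 - alpha))
Compute ln(1 - 0.469) = ln(0.531) = -0.632993
Denominator: -380.2 * -0.632993 = 240.6639
Numerator: 0.161 * 469.8 = 75.6378
RT60 = 75.6378 / 240.6639 = 0.314

0.314 s


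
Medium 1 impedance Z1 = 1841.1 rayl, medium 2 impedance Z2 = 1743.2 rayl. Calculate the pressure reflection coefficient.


Given values:
  Z1 = 1841.1 rayl, Z2 = 1743.2 rayl
Formula: R = (Z2 - Z1) / (Z2 + Z1)
Numerator: Z2 - Z1 = 1743.2 - 1841.1 = -97.9
Denominator: Z2 + Z1 = 1743.2 + 1841.1 = 3584.3
R = -97.9 / 3584.3 = -0.0273

-0.0273


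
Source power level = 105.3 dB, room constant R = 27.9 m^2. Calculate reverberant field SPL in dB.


Given values:
  Lw = 105.3 dB, R = 27.9 m^2
Formula: SPL = Lw + 10 * log10(4 / R)
Compute 4 / R = 4 / 27.9 = 0.143369
Compute 10 * log10(0.143369) = -8.4354
SPL = 105.3 + (-8.4354) = 96.86

96.86 dB


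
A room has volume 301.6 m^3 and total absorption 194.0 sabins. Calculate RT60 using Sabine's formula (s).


Given values:
  V = 301.6 m^3
  A = 194.0 sabins
Formula: RT60 = 0.161 * V / A
Numerator: 0.161 * 301.6 = 48.5576
RT60 = 48.5576 / 194.0 = 0.25

0.25 s


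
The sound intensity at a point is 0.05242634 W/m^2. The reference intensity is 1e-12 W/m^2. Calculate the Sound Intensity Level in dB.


Given values:
  I = 0.05242634 W/m^2
  I_ref = 1e-12 W/m^2
Formula: SIL = 10 * log10(I / I_ref)
Compute ratio: I / I_ref = 52426340000
Compute log10: log10(52426340000) = 10.71955
Multiply: SIL = 10 * 10.71955 = 107.2

107.2 dB


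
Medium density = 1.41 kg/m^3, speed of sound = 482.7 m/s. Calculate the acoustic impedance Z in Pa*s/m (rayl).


Given values:
  rho = 1.41 kg/m^3
  c = 482.7 m/s
Formula: Z = rho * c
Z = 1.41 * 482.7
Z = 680.61

680.61 rayl


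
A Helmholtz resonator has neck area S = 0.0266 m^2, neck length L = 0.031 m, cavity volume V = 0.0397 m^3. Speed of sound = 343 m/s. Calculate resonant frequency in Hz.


Given values:
  S = 0.0266 m^2, L = 0.031 m, V = 0.0397 m^3, c = 343 m/s
Formula: f = (c / (2*pi)) * sqrt(S / (V * L))
Compute V * L = 0.0397 * 0.031 = 0.0012307
Compute S / (V * L) = 0.0266 / 0.0012307 = 21.6137
Compute sqrt(21.6137) = 4.649054
Compute c / (2*pi) = 343 / 6.283185 = 54.590148
f = 54.590148 * 4.649054 = 253.79

253.79 Hz


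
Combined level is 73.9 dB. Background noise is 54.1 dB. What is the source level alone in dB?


Given values:
  L_total = 73.9 dB, L_bg = 54.1 dB
Formula: L_source = 10 * log10(10^(L_total/10) - 10^(L_bg/10))
Convert to linear:
  10^(73.9/10) = 24547089.1569
  10^(54.1/10) = 257039.5783
Difference: 24547089.1569 - 257039.5783 = 24290049.5786
L_source = 10 * log10(24290049.5786) = 73.85

73.85 dB


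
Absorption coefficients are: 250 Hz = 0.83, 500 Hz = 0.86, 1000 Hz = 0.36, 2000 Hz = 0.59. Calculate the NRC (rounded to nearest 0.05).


Given values:
  a_250 = 0.83, a_500 = 0.86
  a_1000 = 0.36, a_2000 = 0.59
Formula: NRC = (a250 + a500 + a1000 + a2000) / 4
Sum = 0.83 + 0.86 + 0.36 + 0.59 = 2.64
NRC = 2.64 / 4 = 0.66
Rounded to nearest 0.05: 0.65

0.65


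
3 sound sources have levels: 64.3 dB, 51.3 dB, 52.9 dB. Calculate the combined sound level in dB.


Formula: L_total = 10 * log10( sum(10^(Li/10)) )
  Source 1: 10^(64.3/10) = 2691534.8039
  Source 2: 10^(51.3/10) = 134896.2883
  Source 3: 10^(52.9/10) = 194984.46
Sum of linear values = 3021415.5522
L_total = 10 * log10(3021415.5522) = 64.8

64.8 dB


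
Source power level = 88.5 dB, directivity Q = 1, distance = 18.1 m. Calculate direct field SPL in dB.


Given values:
  Lw = 88.5 dB, Q = 1, r = 18.1 m
Formula: SPL = Lw + 10 * log10(Q / (4 * pi * r^2))
Compute 4 * pi * r^2 = 4 * pi * 18.1^2 = 4116.8687
Compute Q / denom = 1 / 4116.8687 = 0.0002429
Compute 10 * log10(0.0002429) = -36.1457
SPL = 88.5 + (-36.1457) = 52.35

52.35 dB


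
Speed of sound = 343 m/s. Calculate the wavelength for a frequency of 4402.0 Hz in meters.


Given values:
  c = 343 m/s, f = 4402.0 Hz
Formula: lambda = c / f
lambda = 343 / 4402.0
lambda = 0.0779

0.0779 m


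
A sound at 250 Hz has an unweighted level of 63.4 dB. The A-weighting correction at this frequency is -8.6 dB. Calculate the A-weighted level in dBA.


Given values:
  SPL = 63.4 dB
  A-weighting at 250 Hz = -8.6 dB
Formula: L_A = SPL + A_weight
L_A = 63.4 + (-8.6)
L_A = 54.8

54.8 dBA


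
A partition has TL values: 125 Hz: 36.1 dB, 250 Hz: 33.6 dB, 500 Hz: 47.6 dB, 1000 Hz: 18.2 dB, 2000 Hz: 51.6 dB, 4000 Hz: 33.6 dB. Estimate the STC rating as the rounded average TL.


Given TL values at each frequency:
  125 Hz: 36.1 dB
  250 Hz: 33.6 dB
  500 Hz: 47.6 dB
  1000 Hz: 18.2 dB
  2000 Hz: 51.6 dB
  4000 Hz: 33.6 dB
Formula: STC ~ round(average of TL values)
Sum = 36.1 + 33.6 + 47.6 + 18.2 + 51.6 + 33.6 = 220.7
Average = 220.7 / 6 = 36.78
Rounded: 37

37


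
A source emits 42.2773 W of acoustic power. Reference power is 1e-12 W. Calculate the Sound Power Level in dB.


Given values:
  W = 42.2773 W
  W_ref = 1e-12 W
Formula: SWL = 10 * log10(W / W_ref)
Compute ratio: W / W_ref = 42277300000000
Compute log10: log10(42277300000000) = 13.626107
Multiply: SWL = 10 * 13.626107 = 136.26

136.26 dB


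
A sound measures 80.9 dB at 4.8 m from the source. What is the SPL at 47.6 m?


Given values:
  SPL1 = 80.9 dB, r1 = 4.8 m, r2 = 47.6 m
Formula: SPL2 = SPL1 - 20 * log10(r2 / r1)
Compute ratio: r2 / r1 = 47.6 / 4.8 = 9.9167
Compute log10: log10(9.9167) = 0.996367
Compute drop: 20 * 0.996367 = 19.9273
SPL2 = 80.9 - 19.9273 = 60.97

60.97 dB


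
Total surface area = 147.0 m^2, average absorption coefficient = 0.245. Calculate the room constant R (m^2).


Given values:
  S = 147.0 m^2, alpha = 0.245
Formula: R = S * alpha / (1 - alpha)
Numerator: 147.0 * 0.245 = 36.015
Denominator: 1 - 0.245 = 0.755
R = 36.015 / 0.755 = 47.7

47.7 m^2


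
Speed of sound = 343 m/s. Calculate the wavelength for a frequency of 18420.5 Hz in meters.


Given values:
  c = 343 m/s, f = 18420.5 Hz
Formula: lambda = c / f
lambda = 343 / 18420.5
lambda = 0.0186

0.0186 m


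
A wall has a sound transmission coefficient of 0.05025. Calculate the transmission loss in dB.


Given values:
  tau = 0.05025
Formula: TL = 10 * log10(1 / tau)
Compute 1 / tau = 1 / 0.05025 = 19.9005
Compute log10(19.9005) = 1.298864
TL = 10 * 1.298864 = 12.99

12.99 dB


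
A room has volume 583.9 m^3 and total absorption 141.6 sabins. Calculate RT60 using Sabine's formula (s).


Given values:
  V = 583.9 m^3
  A = 141.6 sabins
Formula: RT60 = 0.161 * V / A
Numerator: 0.161 * 583.9 = 94.0079
RT60 = 94.0079 / 141.6 = 0.664

0.664 s


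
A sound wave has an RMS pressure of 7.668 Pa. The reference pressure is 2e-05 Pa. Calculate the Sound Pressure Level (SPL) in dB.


Given values:
  p = 7.668 Pa
  p_ref = 2e-05 Pa
Formula: SPL = 20 * log10(p / p_ref)
Compute ratio: p / p_ref = 7.668 / 2e-05 = 383400
Compute log10: log10(383400) = 5.583652
Multiply: SPL = 20 * 5.583652 = 111.67

111.67 dB


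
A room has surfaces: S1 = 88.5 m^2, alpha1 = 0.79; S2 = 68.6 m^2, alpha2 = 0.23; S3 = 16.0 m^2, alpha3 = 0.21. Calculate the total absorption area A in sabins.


Given surfaces:
  Surface 1: 88.5 * 0.79 = 69.915
  Surface 2: 68.6 * 0.23 = 15.778
  Surface 3: 16.0 * 0.21 = 3.36
Formula: A = sum(Si * alpha_i)
A = 69.915 + 15.778 + 3.36
A = 89.05

89.05 sabins


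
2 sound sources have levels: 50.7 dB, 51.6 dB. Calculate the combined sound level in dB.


Formula: L_total = 10 * log10( sum(10^(Li/10)) )
  Source 1: 10^(50.7/10) = 117489.7555
  Source 2: 10^(51.6/10) = 144543.9771
Sum of linear values = 262033.7326
L_total = 10 * log10(262033.7326) = 54.18

54.18 dB


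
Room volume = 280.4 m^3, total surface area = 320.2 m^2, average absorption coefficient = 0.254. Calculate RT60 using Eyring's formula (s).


Given values:
  V = 280.4 m^3, S = 320.2 m^2, alpha = 0.254
Formula: RT60 = 0.161 * V / (-S * ln(1 - alpha))
Compute ln(1 - 0.254) = ln(0.746) = -0.29303
Denominator: -320.2 * -0.29303 = 93.8282
Numerator: 0.161 * 280.4 = 45.1444
RT60 = 45.1444 / 93.8282 = 0.481

0.481 s


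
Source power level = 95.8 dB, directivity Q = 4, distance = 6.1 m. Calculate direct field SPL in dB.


Given values:
  Lw = 95.8 dB, Q = 4, r = 6.1 m
Formula: SPL = Lw + 10 * log10(Q / (4 * pi * r^2))
Compute 4 * pi * r^2 = 4 * pi * 6.1^2 = 467.5947
Compute Q / denom = 4 / 467.5947 = 0.00855442
Compute 10 * log10(0.00855442) = -20.6781
SPL = 95.8 + (-20.6781) = 75.12

75.12 dB


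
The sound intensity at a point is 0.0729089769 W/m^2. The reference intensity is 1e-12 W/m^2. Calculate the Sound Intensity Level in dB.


Given values:
  I = 0.0729089769 W/m^2
  I_ref = 1e-12 W/m^2
Formula: SIL = 10 * log10(I / I_ref)
Compute ratio: I / I_ref = 72908976900
Compute log10: log10(72908976900) = 10.862781
Multiply: SIL = 10 * 10.862781 = 108.63

108.63 dB


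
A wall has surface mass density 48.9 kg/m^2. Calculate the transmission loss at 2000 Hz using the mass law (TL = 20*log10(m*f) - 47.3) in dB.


Given values:
  m = 48.9 kg/m^2, f = 2000 Hz
Formula: TL = 20 * log10(m * f) - 47.3
Compute m * f = 48.9 * 2000 = 97800.0
Compute log10(97800.0) = 4.990339
Compute 20 * 4.990339 = 99.8068
TL = 99.8068 - 47.3 = 52.51

52.51 dB


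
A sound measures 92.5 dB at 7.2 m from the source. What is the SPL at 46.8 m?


Given values:
  SPL1 = 92.5 dB, r1 = 7.2 m, r2 = 46.8 m
Formula: SPL2 = SPL1 - 20 * log10(r2 / r1)
Compute ratio: r2 / r1 = 46.8 / 7.2 = 6.5
Compute log10: log10(6.5) = 0.812913
Compute drop: 20 * 0.812913 = 16.2583
SPL2 = 92.5 - 16.2583 = 76.24

76.24 dB


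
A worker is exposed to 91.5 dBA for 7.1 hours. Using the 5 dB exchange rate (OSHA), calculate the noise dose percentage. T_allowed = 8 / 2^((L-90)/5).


Given values:
  L = 91.5 dBA, T = 7.1 hours
Formula: T_allowed = 8 / 2^((L - 90) / 5)
Compute exponent: (91.5 - 90) / 5 = 0.3
Compute 2^(0.3) = 1.231144
T_allowed = 8 / 1.231144 = 6.498021 hours
Dose = (T / T_allowed) * 100
Dose = (7.1 / 6.498021) * 100 = 109.26

109.26 %


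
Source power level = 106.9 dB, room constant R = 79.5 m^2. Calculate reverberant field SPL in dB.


Given values:
  Lw = 106.9 dB, R = 79.5 m^2
Formula: SPL = Lw + 10 * log10(4 / R)
Compute 4 / R = 4 / 79.5 = 0.050314
Compute 10 * log10(0.050314) = -12.9831
SPL = 106.9 + (-12.9831) = 93.92

93.92 dB


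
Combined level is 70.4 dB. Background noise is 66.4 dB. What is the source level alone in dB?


Given values:
  L_total = 70.4 dB, L_bg = 66.4 dB
Formula: L_source = 10 * log10(10^(L_total/10) - 10^(L_bg/10))
Convert to linear:
  10^(70.4/10) = 10964781.9614
  10^(66.4/10) = 4365158.3224
Difference: 10964781.9614 - 4365158.3224 = 6599623.639
L_source = 10 * log10(6599623.639) = 68.2

68.2 dB


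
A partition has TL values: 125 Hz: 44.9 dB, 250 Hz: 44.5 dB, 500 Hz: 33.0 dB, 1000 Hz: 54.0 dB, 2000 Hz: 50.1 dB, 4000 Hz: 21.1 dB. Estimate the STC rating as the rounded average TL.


Given TL values at each frequency:
  125 Hz: 44.9 dB
  250 Hz: 44.5 dB
  500 Hz: 33.0 dB
  1000 Hz: 54.0 dB
  2000 Hz: 50.1 dB
  4000 Hz: 21.1 dB
Formula: STC ~ round(average of TL values)
Sum = 44.9 + 44.5 + 33.0 + 54.0 + 50.1 + 21.1 = 247.6
Average = 247.6 / 6 = 41.27
Rounded: 41

41


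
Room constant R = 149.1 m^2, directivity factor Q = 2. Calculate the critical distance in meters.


Given values:
  R = 149.1 m^2, Q = 2
Formula: d_c = 0.141 * sqrt(Q * R)
Compute Q * R = 2 * 149.1 = 298.2
Compute sqrt(298.2) = 17.2685
d_c = 0.141 * 17.2685 = 2.435

2.435 m


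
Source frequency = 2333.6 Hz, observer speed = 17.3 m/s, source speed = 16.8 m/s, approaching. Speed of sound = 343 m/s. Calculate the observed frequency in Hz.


Given values:
  f_s = 2333.6 Hz, v_o = 17.3 m/s, v_s = 16.8 m/s
  Direction: approaching
Formula: f_o = f_s * (c + v_o) / (c - v_s)
Numerator: c + v_o = 343 + 17.3 = 360.3
Denominator: c - v_s = 343 - 16.8 = 326.2
f_o = 2333.6 * 360.3 / 326.2 = 2577.55

2577.55 Hz


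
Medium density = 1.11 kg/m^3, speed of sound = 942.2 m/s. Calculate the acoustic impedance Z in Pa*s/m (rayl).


Given values:
  rho = 1.11 kg/m^3
  c = 942.2 m/s
Formula: Z = rho * c
Z = 1.11 * 942.2
Z = 1045.84

1045.84 rayl


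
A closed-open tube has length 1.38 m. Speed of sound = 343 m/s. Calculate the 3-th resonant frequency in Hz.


Given values:
  Tube type: closed-open, L = 1.38 m, c = 343 m/s, n = 3
Formula: f_n = (2n - 1) * c / (4 * L)
Compute 2n - 1 = 2*3 - 1 = 5
Compute 4 * L = 4 * 1.38 = 5.52
f = 5 * 343 / 5.52
f = 310.69

310.69 Hz


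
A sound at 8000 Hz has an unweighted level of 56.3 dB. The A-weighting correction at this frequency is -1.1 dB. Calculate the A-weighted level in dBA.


Given values:
  SPL = 56.3 dB
  A-weighting at 8000 Hz = -1.1 dB
Formula: L_A = SPL + A_weight
L_A = 56.3 + (-1.1)
L_A = 55.2

55.2 dBA


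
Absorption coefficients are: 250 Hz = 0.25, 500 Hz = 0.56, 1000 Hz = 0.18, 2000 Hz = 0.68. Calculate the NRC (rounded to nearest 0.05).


Given values:
  a_250 = 0.25, a_500 = 0.56
  a_1000 = 0.18, a_2000 = 0.68
Formula: NRC = (a250 + a500 + a1000 + a2000) / 4
Sum = 0.25 + 0.56 + 0.18 + 0.68 = 1.67
NRC = 1.67 / 4 = 0.4175
Rounded to nearest 0.05: 0.4

0.4


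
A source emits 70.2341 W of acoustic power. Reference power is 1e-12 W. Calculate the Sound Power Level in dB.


Given values:
  W = 70.2341 W
  W_ref = 1e-12 W
Formula: SWL = 10 * log10(W / W_ref)
Compute ratio: W / W_ref = 70234100000000
Compute log10: log10(70234100000000) = 13.846548
Multiply: SWL = 10 * 13.846548 = 138.47

138.47 dB


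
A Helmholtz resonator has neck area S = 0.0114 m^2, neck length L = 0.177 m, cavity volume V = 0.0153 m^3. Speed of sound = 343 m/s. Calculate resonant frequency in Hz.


Given values:
  S = 0.0114 m^2, L = 0.177 m, V = 0.0153 m^3, c = 343 m/s
Formula: f = (c / (2*pi)) * sqrt(S / (V * L))
Compute V * L = 0.0153 * 0.177 = 0.0027081
Compute S / (V * L) = 0.0114 / 0.0027081 = 4.2096
Compute sqrt(4.2096) = 2.051731
Compute c / (2*pi) = 343 / 6.283185 = 54.590148
f = 54.590148 * 2.051731 = 112.0

112.0 Hz


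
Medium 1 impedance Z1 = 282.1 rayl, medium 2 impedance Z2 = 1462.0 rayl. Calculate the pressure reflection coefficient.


Given values:
  Z1 = 282.1 rayl, Z2 = 1462.0 rayl
Formula: R = (Z2 - Z1) / (Z2 + Z1)
Numerator: Z2 - Z1 = 1462.0 - 282.1 = 1179.9
Denominator: Z2 + Z1 = 1462.0 + 282.1 = 1744.1
R = 1179.9 / 1744.1 = 0.6765

0.6765


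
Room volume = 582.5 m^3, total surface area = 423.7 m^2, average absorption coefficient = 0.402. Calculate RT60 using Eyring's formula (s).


Given values:
  V = 582.5 m^3, S = 423.7 m^2, alpha = 0.402
Formula: RT60 = 0.161 * V / (-S * ln(1 - alpha))
Compute ln(1 - 0.402) = ln(0.598) = -0.514165
Denominator: -423.7 * -0.514165 = 217.8517
Numerator: 0.161 * 582.5 = 93.7825
RT60 = 93.7825 / 217.8517 = 0.43

0.43 s
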